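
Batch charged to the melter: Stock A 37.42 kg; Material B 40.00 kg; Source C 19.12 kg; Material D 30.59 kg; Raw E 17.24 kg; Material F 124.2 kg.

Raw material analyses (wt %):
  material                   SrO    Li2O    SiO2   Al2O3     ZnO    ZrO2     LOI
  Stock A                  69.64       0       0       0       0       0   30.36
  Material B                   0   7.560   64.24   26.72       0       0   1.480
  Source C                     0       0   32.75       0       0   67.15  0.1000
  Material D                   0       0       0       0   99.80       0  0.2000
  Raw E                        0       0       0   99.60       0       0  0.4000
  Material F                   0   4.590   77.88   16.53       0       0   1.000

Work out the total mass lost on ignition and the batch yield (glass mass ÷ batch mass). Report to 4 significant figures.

LOI loss = 13.34 kg; glass = 255.2 kg; yield = 95.03%

Mid-chain values appear with 4-significant-digit rounding when written out. Every computation holds full float precision in every operation — each reported value takes exactly one rounding — all derived quantities (ignition loss, six oxide percentages, the yield, the totals, net glass mass) are re-derived at full float precision from the weighed amounts at 255.2 kg of glass, precisely as stated by question or answer.
Per-material ignition loss:
  Stock A: 37.42 × 0.3036 = 11.36 kg
  Material B: 40.00 × 0.01480 = 0.5920 kg
  Source C: 19.12 × 0.001000 = 0.01912 kg
  Material D: 30.59 × 0.002000 = 0.06118 kg
  Raw E: 17.24 × 0.004000 = 0.06896 kg
  Material F: 124.2 × 0.01000 = 1.242 kg
Total LOI = 13.34 kg
Glass = batch − LOI = 268.6 − 13.34 = 255.2 kg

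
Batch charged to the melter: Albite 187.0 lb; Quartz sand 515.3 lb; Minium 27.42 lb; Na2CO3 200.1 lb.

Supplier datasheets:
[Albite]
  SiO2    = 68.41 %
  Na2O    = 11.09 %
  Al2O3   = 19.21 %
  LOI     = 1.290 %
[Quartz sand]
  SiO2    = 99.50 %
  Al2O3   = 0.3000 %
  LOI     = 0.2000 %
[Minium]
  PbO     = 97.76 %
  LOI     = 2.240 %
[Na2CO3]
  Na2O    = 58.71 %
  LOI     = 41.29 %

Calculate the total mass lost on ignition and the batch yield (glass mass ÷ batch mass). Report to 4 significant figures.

LOI loss = 86.68 lb; glass = 843.1 lb; yield = 90.68%

The whole derivation keeps exact precision end to end; the intermediate values appear, with 4-significant-digit rounding, within the worked lines. A single rounding produces each reported value — the derived quantities (the yield, LOI, totals, net glass mass, four oxide percentages) are rebuilt in full float precision from the weighed amounts on 843.1 lb of glass, as given in question or answer.
Loss on ignition, line by line:
  Albite: 187.0 × 0.01290 = 2.412 lb
  Quartz sand: 515.3 × 0.002000 = 1.031 lb
  Minium: 27.42 × 0.02240 = 0.6142 lb
  Na2CO3: 200.1 × 0.4129 = 82.62 lb
Total LOI = 86.68 lb
Glass = batch − LOI = 929.8 − 86.68 = 843.1 lb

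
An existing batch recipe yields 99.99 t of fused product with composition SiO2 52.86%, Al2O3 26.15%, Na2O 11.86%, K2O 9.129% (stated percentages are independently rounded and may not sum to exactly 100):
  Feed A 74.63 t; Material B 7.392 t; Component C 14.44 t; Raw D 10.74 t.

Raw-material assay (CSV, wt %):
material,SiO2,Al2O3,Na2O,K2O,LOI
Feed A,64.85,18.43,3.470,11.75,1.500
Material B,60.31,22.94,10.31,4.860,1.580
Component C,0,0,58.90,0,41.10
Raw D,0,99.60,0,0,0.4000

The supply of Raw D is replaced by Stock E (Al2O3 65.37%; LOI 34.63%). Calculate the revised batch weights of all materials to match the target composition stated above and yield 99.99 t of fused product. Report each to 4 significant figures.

Revised batch per 99.99 t fused product:
  Feed A: 74.63 t
  Material B: 7.392 t
  Component C: 14.44 t
  Stock E: 16.36 t
Total batch = 112.8 t; LOI loss = 12.84 t

In-progress results are displayed (rounded to 4 significant figures) when written out — the whole derivation maintains full float precision at all times; each reported figure is rounded only once — all derived quantities are re-derived at full float precision (net glass mass, the four compositions, ignition loss, the totals, yield) using the weight values per 99.99 t of glass, precisely as stated by the problem or answer text.
Target masses of each oxide per 99.99 t fused product:
  SiO2: 52.86% × 99.99 = 52.85 t
  Al2O3: 26.15% × 99.99 = 26.15 t
  Na2O: 11.86% × 99.99 = 11.86 t
  K2O: 9.129% × 99.99 = 9.128 t
Mass-balance tally per oxide with the batch weights as given, relative to the basis at hand (oxide sums agree with the targets net of answer rounding effects):
  SiO2: 74.63·0.6485 + 7.392·0.6031 = 52.86 t (target 52.85 t)
  Al2O3: 74.63·0.1843 + 7.392·0.2294 + 16.36·0.6537 = 26.14 t (target 26.15 t)
  Na2O: 74.63·0.03470 + 7.392·0.1031 + 14.44·0.5890 = 11.86 t (target 11.86 t)
  K2O: 74.63·0.1175 + 7.392·0.04860 = 9.128 t (target 9.128 t)
Mass balance on the glass: batch Σ − ignition loss = 99.99 t (the targets, summed, come to 99.99 t; basis as stated: 99.99 t — rounding explains the deltas).
Whole-batch sum: Σ batch = 112.8 t; the LOI term Σ batch·LOI equals 12.84 t; yield: glass divided by total = 88.62%.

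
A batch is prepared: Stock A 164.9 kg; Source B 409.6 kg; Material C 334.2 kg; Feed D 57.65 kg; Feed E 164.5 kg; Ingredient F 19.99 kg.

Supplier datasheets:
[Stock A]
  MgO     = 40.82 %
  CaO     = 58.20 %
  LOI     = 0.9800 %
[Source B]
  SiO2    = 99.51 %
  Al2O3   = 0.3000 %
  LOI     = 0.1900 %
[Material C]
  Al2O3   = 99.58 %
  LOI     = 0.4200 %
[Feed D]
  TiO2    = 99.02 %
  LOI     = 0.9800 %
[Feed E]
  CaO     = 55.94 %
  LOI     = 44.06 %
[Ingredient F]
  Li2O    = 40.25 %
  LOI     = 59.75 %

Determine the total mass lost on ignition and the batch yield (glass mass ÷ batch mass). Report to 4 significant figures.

Rounding to four significant digits applies to each mid-chain value as displayed; the whole derivation holds exact precision at every stage. Every reported number undergoes a single rounding — the derived quantities are computed using the weight values per 1062 kg of glass at full precision (LOI, the yield, glass mass, totals, the six compositions) precisely as stated by question or answer.
Each material's LOI contribution:
  Stock A: 164.9 × 0.009800 = 1.616 kg
  Source B: 409.6 × 0.001900 = 0.7782 kg
  Material C: 334.2 × 0.004200 = 1.404 kg
  Feed D: 57.65 × 0.009800 = 0.5650 kg
  Feed E: 164.5 × 0.4406 = 72.48 kg
  Ingredient F: 19.99 × 0.5975 = 11.94 kg
Total LOI = 88.79 kg
Glass = batch − LOI = 1151 − 88.79 = 1062 kg

LOI loss = 88.79 kg; glass = 1062 kg; yield = 92.29%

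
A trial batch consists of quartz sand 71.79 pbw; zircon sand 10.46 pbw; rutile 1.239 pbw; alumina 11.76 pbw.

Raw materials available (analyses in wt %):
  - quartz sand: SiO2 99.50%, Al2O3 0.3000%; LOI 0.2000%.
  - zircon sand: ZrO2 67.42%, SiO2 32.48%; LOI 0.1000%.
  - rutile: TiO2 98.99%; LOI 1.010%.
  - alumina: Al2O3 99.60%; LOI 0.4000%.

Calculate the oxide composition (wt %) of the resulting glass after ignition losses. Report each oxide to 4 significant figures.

The working math holds exact precision end to end — in-progress results are printed (rounded to 4 significant figures) at each printed step. Every reported value includes exactly one rounding — all derived quantities, including net glass mass, ignition loss, the four compositions, yield, totals, are recomputed from the batch weights at 95.04 pbw of glass at full float precision, exactly as shown in the problem or answer text.
Delivered oxide masses:
  ZrO2: 10.46·0.6742 = 7.052 pbw
  SiO2: 71.79·0.9950 + 10.46·0.3248 = 74.83 pbw
  Al2O3: 71.79·0.003000 + 11.76·0.9960 = 11.93 pbw
  TiO2: 1.239·0.9899 = 1.226 pbw
LOI: 71.79·0.002000 + 10.46·0.001000 + 1.239·0.01010 + 11.76·0.004000 = 0.2136 pbw
Net of LOI, the glass mass = 95.25 − 0.2136 = 95.04 pbw (consistent with Σ oxide mass)
wt % = 100 × oxide mass / glass mass

Glass mass = 95.04 pbw (batch 95.25 − LOI 0.2136).
Composition: ZrO2 7.421%, SiO2 78.74%, Al2O3 12.55%, TiO2 1.291%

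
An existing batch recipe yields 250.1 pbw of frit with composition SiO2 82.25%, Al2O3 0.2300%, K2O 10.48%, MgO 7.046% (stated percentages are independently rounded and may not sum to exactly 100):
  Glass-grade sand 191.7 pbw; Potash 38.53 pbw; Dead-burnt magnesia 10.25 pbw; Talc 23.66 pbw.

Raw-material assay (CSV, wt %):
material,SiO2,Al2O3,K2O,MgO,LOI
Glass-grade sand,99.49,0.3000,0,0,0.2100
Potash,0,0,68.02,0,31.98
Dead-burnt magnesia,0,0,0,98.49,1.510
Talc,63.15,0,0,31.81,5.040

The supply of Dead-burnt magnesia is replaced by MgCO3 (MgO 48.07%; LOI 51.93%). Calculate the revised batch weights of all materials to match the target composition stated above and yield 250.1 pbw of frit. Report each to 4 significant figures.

The intermediate values are shown (rounded to four significant figures) between the steps. Each numeric step carries full precision at all times — each reported value is rounded just once. All derived quantities, including LOI, net glass mass, yield, the four compositions, totals, are re-derived from the batch weights per 250.1 pbw of glass at full float precision, as given in question or answer.
Per-oxide target masses for 250.1 pbw frit:
  SiO2: 82.25% × 250.1 = 205.7 pbw
  Al2O3: 0.2300% × 250.1 = 0.5752 pbw
  K2O: 10.48% × 250.1 = 26.21 pbw
  MgO: 7.046% × 250.1 = 17.62 pbw
Balance tally, oxide-wise, using the reported weights, for the quoted basis mass (summed amounts equal target values exact up to rounding of places):
  SiO2: 191.7·0.9949 + 23.66·0.6315 = 205.7 pbw (target 205.7 pbw)
  Al2O3: 191.7·0.003000 = 0.5751 pbw (target 0.5752 pbw)
  K2O: 38.53·0.6802 = 26.21 pbw (target 26.21 pbw)
  MgO: 21.00·0.4807 + 23.66·0.3181 = 17.62 pbw (target 17.62 pbw)
Glass mass check: Σ batch − LOI loss = 250.1 pbw (oxide target masses add up to 250.1 pbw; the stated basis being 250.1 pbw — gaps are rounding artifacts).
Batch grand total — Σ batch = 274.9 pbw; LOI removed, Σ of batch·LOI: 24.82 pbw; as yield: glass ÷ batch → 90.97%.

Revised batch per 250.1 pbw frit:
  Glass-grade sand: 191.7 pbw
  Potash: 38.53 pbw
  MgCO3: 21.00 pbw
  Talc: 23.66 pbw
Total batch = 274.9 pbw; LOI loss = 24.82 pbw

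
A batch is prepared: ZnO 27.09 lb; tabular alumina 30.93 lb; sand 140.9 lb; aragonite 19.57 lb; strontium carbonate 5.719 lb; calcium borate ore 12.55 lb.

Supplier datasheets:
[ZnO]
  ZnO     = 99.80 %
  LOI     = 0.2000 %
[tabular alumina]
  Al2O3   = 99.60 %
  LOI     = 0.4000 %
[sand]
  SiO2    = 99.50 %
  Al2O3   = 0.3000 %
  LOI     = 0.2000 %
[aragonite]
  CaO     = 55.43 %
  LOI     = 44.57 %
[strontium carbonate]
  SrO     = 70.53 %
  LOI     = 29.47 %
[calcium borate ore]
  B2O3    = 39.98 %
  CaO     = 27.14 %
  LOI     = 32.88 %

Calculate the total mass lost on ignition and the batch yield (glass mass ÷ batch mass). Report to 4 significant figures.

LOI loss = 14.99 lb; glass = 221.8 lb; yield = 93.67%

Values along the way are shown, rounded to 4 significant digits, when written out. Every computation keeps exact precision through every step — exactly one rounding goes into each reported figure. Derived quantities are re-derived at exact precision (the yield, six oxide percentages, the totals, glass mass, ignition loss) from the batch weights for 221.8 lb of glass, exactly as printed in question or answer.
Loss on ignition, line by line:
  ZnO: 27.09 × 0.002000 = 0.05418 lb
  tabular alumina: 30.93 × 0.004000 = 0.1237 lb
  sand: 140.9 × 0.002000 = 0.2818 lb
  aragonite: 19.57 × 0.4457 = 8.722 lb
  strontium carbonate: 5.719 × 0.2947 = 1.685 lb
  calcium borate ore: 12.55 × 0.3288 = 4.126 lb
Total LOI = 14.99 lb
Glass = batch − LOI = 236.8 − 14.99 = 221.8 lb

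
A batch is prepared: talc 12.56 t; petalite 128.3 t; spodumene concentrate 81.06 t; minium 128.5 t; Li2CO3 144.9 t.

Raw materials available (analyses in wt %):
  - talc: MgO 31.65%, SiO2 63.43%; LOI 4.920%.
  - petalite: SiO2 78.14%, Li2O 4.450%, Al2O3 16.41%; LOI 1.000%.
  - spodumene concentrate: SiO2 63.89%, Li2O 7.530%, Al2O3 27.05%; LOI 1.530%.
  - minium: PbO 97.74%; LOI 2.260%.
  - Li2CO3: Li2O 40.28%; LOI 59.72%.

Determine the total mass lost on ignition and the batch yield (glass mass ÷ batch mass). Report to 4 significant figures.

LOI loss = 92.58 t; glass = 402.7 t; yield = 81.31%

Mid-chain values are displayed, rounded to four significant digits, within the worked lines. All internal work maintains full float precision throughout — each reported number includes exactly one rounding — the derived quantities are recomputed at exact precision (the yield, totals, ignition loss, glass mass, the five compositions) from the batch weights at 402.7 t of glass exactly as printed in question or answer.
Per-material ignition loss:
  talc: 12.56 × 0.04920 = 0.6180 t
  petalite: 128.3 × 0.01000 = 1.283 t
  spodumene concentrate: 81.06 × 0.01530 = 1.240 t
  minium: 128.5 × 0.02260 = 2.904 t
  Li2CO3: 144.9 × 0.5972 = 86.53 t
Total LOI = 92.58 t
Glass = batch − LOI = 495.3 − 92.58 = 402.7 t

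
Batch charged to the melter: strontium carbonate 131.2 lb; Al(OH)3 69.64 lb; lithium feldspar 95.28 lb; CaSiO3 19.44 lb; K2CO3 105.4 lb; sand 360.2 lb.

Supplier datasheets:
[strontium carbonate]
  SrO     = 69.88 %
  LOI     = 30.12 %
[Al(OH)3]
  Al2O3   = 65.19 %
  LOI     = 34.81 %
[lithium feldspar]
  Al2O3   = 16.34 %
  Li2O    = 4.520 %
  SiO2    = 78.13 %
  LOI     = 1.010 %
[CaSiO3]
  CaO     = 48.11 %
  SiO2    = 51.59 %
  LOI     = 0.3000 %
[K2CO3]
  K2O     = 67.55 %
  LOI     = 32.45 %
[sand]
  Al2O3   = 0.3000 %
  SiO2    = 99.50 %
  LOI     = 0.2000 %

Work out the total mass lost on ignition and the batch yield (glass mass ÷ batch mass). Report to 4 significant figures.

LOI loss = 99.70 lb; glass = 681.5 lb; yield = 87.24%

All arithmetic carries full float precision all the way through; working values are shown (rounded to 4 significant figures) alongside each step — a single rounding completes each reported figure — all derived quantities are recomputed at full precision (the yield, net glass mass, totals, the six compositions, ignition loss) from the weighed amounts at 681.5 lb of glass as written in question or answer.
Loss on ignition, line by line:
  strontium carbonate: 131.2 × 0.3012 = 39.52 lb
  Al(OH)3: 69.64 × 0.3481 = 24.24 lb
  lithium feldspar: 95.28 × 0.01010 = 0.9623 lb
  CaSiO3: 19.44 × 0.003000 = 0.05832 lb
  K2CO3: 105.4 × 0.3245 = 34.20 lb
  sand: 360.2 × 0.002000 = 0.7204 lb
Total LOI = 99.70 lb
Glass = batch − LOI = 781.2 − 99.70 = 681.5 lb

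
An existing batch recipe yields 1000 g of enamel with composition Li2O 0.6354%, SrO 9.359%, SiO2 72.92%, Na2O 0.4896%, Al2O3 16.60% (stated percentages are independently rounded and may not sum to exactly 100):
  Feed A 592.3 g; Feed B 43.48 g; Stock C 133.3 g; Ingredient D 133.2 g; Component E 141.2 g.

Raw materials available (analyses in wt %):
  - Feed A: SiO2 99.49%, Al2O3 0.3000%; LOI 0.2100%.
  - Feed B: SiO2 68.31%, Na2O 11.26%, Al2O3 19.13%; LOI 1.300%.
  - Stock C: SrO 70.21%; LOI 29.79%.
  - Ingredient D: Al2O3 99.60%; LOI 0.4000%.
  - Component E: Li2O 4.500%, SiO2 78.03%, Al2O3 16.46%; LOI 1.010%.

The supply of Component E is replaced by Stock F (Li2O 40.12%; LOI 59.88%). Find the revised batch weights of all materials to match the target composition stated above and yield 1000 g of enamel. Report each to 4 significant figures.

Revised batch per 1000 g enamel:
  Feed A: 703.1 g
  Feed B: 43.48 g
  Stock C: 133.3 g
  Ingredient D: 156.2 g
  Stock F: 15.84 g
Total batch = 1052 g; LOI loss = 51.86 g

Intermediates are displayed (rounded to four significant digits) on the page; all arithmetic holds full float precision through the solve — a single rounding completes every reported number. Derived quantities (the yield, the five compositions, the totals, ignition loss, net glass mass) are re-derived starting from the weights per 1000 g of glass at full float precision as given in problem or answer.
Oxide mass targets, per 1000 g enamel:
  Li2O: 0.6354% × 1000 = 6.354 g
  SrO: 9.359% × 1000 = 93.59 g
  SiO2: 72.92% × 1000 = 729.2 g
  Na2O: 0.4896% × 1000 = 4.896 g
  Al2O3: 16.60% × 1000 = 166.0 g
Balance tally, oxide-wise, from the weights as reported, on the stated basis (summed amounts equal target values exact up to rounding of places):
  Li2O: 15.84·0.4012 = 6.355 g (target 6.354 g)
  SrO: 133.3·0.7021 = 93.59 g (target 93.59 g)
  SiO2: 703.1·0.9949 + 43.48·0.6831 = 729.2 g (target 729.2 g)
  Na2O: 43.48·0.1126 = 4.896 g (target 4.896 g)
  Al2O3: 703.1·0.003000 + 43.48·0.1913 + 156.2·0.9960 = 166.0 g (target 166.0 g)
Glass-mass closure: total charge less LOI = 1000 g (the Σ of target masses is 1000 g; versus the stated basis of 1000 g — gaps are rounding artifacts).
Batch total: Σ batch = 1052 g; the LOI term Σ batch·LOI equals 51.86 g; yield, glass over the total, = 95.07%.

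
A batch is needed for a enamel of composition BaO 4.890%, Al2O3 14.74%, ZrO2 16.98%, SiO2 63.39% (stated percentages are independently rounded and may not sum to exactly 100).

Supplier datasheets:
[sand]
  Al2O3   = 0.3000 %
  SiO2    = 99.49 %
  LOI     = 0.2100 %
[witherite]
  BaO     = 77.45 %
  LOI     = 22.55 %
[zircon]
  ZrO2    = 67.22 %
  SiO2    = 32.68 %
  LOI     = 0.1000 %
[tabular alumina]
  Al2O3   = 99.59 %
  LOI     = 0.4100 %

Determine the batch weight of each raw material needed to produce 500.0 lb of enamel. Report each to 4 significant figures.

The intermediate values are displayed rounded to four significant figures in the working; the working math carries full precision through every step; each reported number receives exactly one rounding; all derived quantities (the four compositions, LOI, glass mass, totals, the yield) are recomputed using the weight values at 500.0 lb of glass in full precision, exactly as shown in the question or the answer.
Target oxide masses per 500.0 lb enamel:
  BaO: 4.890% × 500.0 = 24.45 lb
  Al2O3: 14.74% × 500.0 = 73.70 lb
  ZrO2: 16.98% × 500.0 = 84.90 lb
  SiO2: 63.39% × 500.0 = 317.0 lb
Per-oxide balance check working from each reported weight, per the basis as stated (target by target, the sums agree inside rounding margins):
  BaO: 31.57·0.7745 = 24.45 lb (target 24.45 lb)
  Al2O3: 277.1·0.003000 + 73.17·0.9959 = 73.70 lb (target 73.70 lb)
  ZrO2: 126.3·0.6722 = 84.90 lb (target 84.90 lb)
  SiO2: 277.1·0.9949 + 126.3·0.3268 = 317.0 lb (target 317.0 lb)
Mass balance on the glass: whole batch net of LOI = 500.0 lb (the Σ of target masses is 500.0 lb; versus the stated basis of 500.0 lb — a pure rounding effect).
Batch grand total — Σ batch = 508.1 lb; LOI removed, Σ of batch·LOI: 8.127 lb; yield = glass ÷ total batch = 98.40%.

Batch per 500.0 lb enamel:
  sand: 277.1 lb
  witherite: 31.57 lb
  zircon: 126.3 lb
  tabular alumina: 73.17 lb
Total batch = 508.1 lb; LOI loss = 8.127 lb; yield = 98.40%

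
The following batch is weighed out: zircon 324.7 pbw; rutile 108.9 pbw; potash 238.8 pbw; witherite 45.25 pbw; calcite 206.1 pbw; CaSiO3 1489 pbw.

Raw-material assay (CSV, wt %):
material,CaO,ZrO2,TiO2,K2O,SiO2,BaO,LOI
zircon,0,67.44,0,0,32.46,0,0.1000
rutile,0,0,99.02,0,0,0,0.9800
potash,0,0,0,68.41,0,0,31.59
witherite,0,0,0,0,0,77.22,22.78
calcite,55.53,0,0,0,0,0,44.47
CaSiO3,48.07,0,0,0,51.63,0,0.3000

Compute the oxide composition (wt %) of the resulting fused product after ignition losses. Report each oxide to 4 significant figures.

Glass mass = 2229 pbw (batch 2413 − LOI 183.3).
Composition: CaO 37.24%, ZrO2 9.822%, TiO2 4.837%, K2O 7.327%, SiO2 39.21%, BaO 1.567%

Rounding to 4 significant digits governs each mid-chain value as shown; all arithmetic carries exact precision all the way through — every reported result is rounded exactly once. The derived quantities are computed at full precision (the totals, the yield, net glass mass, ignition loss, six oxide percentages) from the weighed amounts for 2229 pbw of glass precisely as stated by either problem or answer.
Oxide masses out of the charge:
  CaO: 206.1·0.5553 + 1489·0.4807 = 830.2 pbw
  ZrO2: 324.7·0.6744 = 219.0 pbw
  TiO2: 108.9·0.9902 = 107.8 pbw
  K2O: 238.8·0.6841 = 163.4 pbw
  SiO2: 324.7·0.3246 + 1489·0.5163 = 874.2 pbw
  BaO: 45.25·0.7722 = 34.94 pbw
LOI: 324.7·0.001000 + 108.9·0.009800 + 238.8·0.3159 + 45.25·0.2278 + 206.1·0.4447 + 1489·0.003000 = 183.3 pbw
The glass mass, total less LOI, = 2413 − 183.3 = 2229 pbw (equal to the oxide-mass sum)
wt %: oxide over glass, times 100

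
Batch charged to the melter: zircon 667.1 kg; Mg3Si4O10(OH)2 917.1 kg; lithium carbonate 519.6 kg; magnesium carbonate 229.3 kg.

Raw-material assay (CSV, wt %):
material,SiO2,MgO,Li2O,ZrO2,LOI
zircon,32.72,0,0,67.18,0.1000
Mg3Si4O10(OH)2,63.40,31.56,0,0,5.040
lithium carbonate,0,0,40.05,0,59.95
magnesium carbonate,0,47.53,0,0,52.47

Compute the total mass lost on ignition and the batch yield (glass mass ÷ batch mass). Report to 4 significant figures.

Values along the way are displayed with 4-significant-digit rounding at each printed step. Full precision is kept all the way through. Each reported result takes a single rounding. All derived quantities (totals, glass mass, the yield, the four compositions, ignition loss) are re-derived in full precision starting from the weights per 1854 kg of glass, precisely as stated by the problem or answer text.
Loss on ignition, line by line:
  zircon: 667.1 × 0.001000 = 0.6671 kg
  Mg3Si4O10(OH)2: 917.1 × 0.05040 = 46.22 kg
  lithium carbonate: 519.6 × 0.5995 = 311.5 kg
  magnesium carbonate: 229.3 × 0.5247 = 120.3 kg
Total LOI = 478.7 kg
Glass = batch − LOI = 2333 − 478.7 = 1854 kg

LOI loss = 478.7 kg; glass = 1854 kg; yield = 79.48%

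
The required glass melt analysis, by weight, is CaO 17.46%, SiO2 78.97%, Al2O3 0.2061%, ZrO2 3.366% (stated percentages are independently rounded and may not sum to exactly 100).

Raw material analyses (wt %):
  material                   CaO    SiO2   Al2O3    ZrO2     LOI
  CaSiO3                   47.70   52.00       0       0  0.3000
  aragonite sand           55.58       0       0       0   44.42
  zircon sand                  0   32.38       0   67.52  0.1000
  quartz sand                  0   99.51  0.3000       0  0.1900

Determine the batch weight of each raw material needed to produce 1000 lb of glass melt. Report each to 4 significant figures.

The working math keeps full precision at each step. Working values are shown (rounded to 4 significant digits) within the worked lines; each reported number carries a single rounding. All derived quantities (ignition loss, net glass mass, yield, four oxide percentages, the totals) are rebuilt from the batch weights on 1000 lb of glass in full precision as quoted within the problem or answer text.
The oxide mass targets at 1000 lb glass melt:
  CaO: 17.46% × 1000 = 174.6 lb
  SiO2: 78.97% × 1000 = 789.7 lb
  Al2O3: 0.2061% × 1000 = 2.061 lb
  ZrO2: 3.366% × 1000 = 33.66 lb
Per-oxide balance check applying the batch weights above, versus the basis set out (every target is met by its sum once rounding is allowed for):
  CaO: 172.9·0.4770 + 165.7·0.5558 = 174.6 lb (target 174.6 lb)
  SiO2: 172.9·0.5200 + 49.85·0.3238 + 687.0·0.9951 = 789.7 lb (target 789.7 lb)
  Al2O3: 687.0·0.003000 = 2.061 lb (target 2.061 lb)
  ZrO2: 49.85·0.6752 = 33.66 lb (target 33.66 lb)
Mass balance on the glass: whole batch net of LOI = 1000 lb (oxide target masses add up to 1000 lb; the stated basis being 1000 lb — any gap is answer rounding).
Summing the batch: Σ batch = 1075 lb; LOI loss = Σ batch·LOI = 75.48 lb; yield: glass divided by total = 92.98%.

Batch per 1000 lb glass melt:
  CaSiO3: 172.9 lb
  aragonite sand: 165.7 lb
  zircon sand: 49.85 lb
  quartz sand: 687.0 lb
Total batch = 1075 lb; LOI loss = 75.48 lb; yield = 92.98%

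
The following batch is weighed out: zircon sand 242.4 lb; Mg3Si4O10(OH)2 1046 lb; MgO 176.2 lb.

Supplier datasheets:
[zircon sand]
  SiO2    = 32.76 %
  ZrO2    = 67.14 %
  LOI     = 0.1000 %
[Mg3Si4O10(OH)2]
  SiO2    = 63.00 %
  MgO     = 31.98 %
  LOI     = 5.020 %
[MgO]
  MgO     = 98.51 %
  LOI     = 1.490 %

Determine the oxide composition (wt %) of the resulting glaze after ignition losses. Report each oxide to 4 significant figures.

Every computation keeps exact precision at each step. Values along the way are displayed (rounded to 4 significant figures) in the printout; every reported value takes a single rounding — all derived quantities (the three compositions, yield, totals, net glass mass, LOI) are computed in full float precision using the weight values for 1409 lb of glass as they appear in question or answer.
Per-oxide mass from batch:
  SiO2: 242.4·0.3276 + 1046·0.6300 = 738.4 lb
  MgO: 1046·0.3198 + 176.2·0.9851 = 508.1 lb
  ZrO2: 242.4·0.6714 = 162.7 lb
LOI: 242.4·0.001000 + 1046·0.05020 + 176.2·0.01490 = 55.38 lb
batch − LOI leaves glass = 1465 − 55.38 = 1409 lb (= the summed oxide contributions)
oxide / glass × 100 gives the wt %

Glass mass = 1409 lb (batch 1465 − LOI 55.38).
Composition: SiO2 52.40%, MgO 36.05%, ZrO2 11.55%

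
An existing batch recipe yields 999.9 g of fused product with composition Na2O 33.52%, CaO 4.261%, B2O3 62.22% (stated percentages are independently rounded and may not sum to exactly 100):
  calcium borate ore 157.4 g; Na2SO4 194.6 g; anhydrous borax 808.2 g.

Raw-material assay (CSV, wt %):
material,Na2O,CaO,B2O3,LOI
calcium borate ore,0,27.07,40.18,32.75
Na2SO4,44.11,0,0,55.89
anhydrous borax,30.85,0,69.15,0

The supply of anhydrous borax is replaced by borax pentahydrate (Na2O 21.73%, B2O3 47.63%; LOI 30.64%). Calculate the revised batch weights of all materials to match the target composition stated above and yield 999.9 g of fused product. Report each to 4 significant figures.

Intermediates are shown, rounded to four significant figures, at each printed step; full precision is held at every stage; a single rounding finalizes each reported figure — derived quantities (three oxide percentages, ignition loss, yield, glass mass, totals) are recomputed at exact precision from the batch weights on 999.9 g of glass, exactly as shown in the problem or the answer.
Per-oxide target masses for 999.9 g fused product:
  Na2O: 33.52% × 999.9 = 335.2 g
  CaO: 4.261% × 999.9 = 42.61 g
  B2O3: 62.22% × 999.9 = 622.1 g
Sums-versus-targets review with the batch weights as given, per the basis as stated (summed amounts equal target values within answer rounding):
  Na2O: 181.8·0.4411 + 1173·0.2173 = 335.1 g (target 335.2 g)
  CaO: 157.4·0.2707 = 42.61 g (target 42.61 g)
  B2O3: 157.4·0.4018 + 1173·0.4763 = 621.9 g (target 622.1 g)
Mass balance on the glass: batch Σ − ignition loss = 999.6 g (per-oxide target masses sum to 999.9 g; against the stated basis, 999.9 g — any gap is answer rounding).
Adding the batch up: Σ batch = 1512 g; ignition loss, Σ(batch × LOI) = 512.6 g; as yield: glass ÷ batch → 66.10%.

Revised batch per 999.9 g fused product:
  calcium borate ore: 157.4 g
  Na2SO4: 181.8 g
  borax pentahydrate: 1173 g
Total batch = 1512 g; LOI loss = 512.6 g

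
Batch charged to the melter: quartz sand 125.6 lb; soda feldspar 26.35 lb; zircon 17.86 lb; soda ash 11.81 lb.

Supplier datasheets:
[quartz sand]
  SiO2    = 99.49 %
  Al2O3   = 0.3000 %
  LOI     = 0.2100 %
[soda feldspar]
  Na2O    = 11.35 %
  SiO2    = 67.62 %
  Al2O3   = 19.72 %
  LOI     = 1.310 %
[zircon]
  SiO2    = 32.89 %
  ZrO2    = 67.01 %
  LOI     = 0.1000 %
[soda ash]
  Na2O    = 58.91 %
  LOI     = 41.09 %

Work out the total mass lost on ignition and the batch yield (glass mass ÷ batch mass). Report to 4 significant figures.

Full float precision is kept in every operation — intermediates are displayed rounded to 4 significant figures on the page; every reported number is rounded just once; all derived quantities, which include glass mass, yield, totals, four oxide percentages, LOI, are re-derived in full float precision, exactly as printed in either problem or answer, starting from the weights at 176.1 lb of glass.
Each material's LOI contribution:
  quartz sand: 125.6 × 0.002100 = 0.2638 lb
  soda feldspar: 26.35 × 0.01310 = 0.3452 lb
  zircon: 17.86 × 0.001000 = 0.01786 lb
  soda ash: 11.81 × 0.4109 = 4.853 lb
Total LOI = 5.480 lb
Glass = batch − LOI = 181.6 − 5.480 = 176.1 lb

LOI loss = 5.480 lb; glass = 176.1 lb; yield = 96.98%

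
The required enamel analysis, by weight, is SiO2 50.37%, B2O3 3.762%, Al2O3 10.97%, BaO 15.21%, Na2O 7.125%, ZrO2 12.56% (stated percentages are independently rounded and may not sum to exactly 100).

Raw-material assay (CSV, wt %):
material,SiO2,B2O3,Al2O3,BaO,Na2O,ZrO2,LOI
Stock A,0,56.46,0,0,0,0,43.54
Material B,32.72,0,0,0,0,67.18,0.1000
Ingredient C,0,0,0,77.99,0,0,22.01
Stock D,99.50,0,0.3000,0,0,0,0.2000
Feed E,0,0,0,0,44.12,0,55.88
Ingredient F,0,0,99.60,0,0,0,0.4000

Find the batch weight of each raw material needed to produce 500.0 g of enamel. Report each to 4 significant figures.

Batch per 500.0 g enamel:
  Stock A: 33.32 g
  Material B: 93.48 g
  Ingredient C: 97.51 g
  Stock D: 222.4 g
  Feed E: 80.75 g
  Ingredient F: 54.40 g
Total batch = 581.9 g; LOI loss = 81.85 g; yield = 85.93%

The intermediate values appear rounded to four significant figures in the working; exact precision is maintained in all steps; exactly one rounding lands on each reported result — all derived quantities (the six compositions, glass mass, yield, totals, ignition loss) are recomputed in full precision using the weight values per 500.0 g of glass as written in the problem or the answer.
The oxide mass targets at 500.0 g enamel:
  SiO2: 50.37% × 500.0 = 251.8 g
  B2O3: 3.762% × 500.0 = 18.81 g
  Al2O3: 10.97% × 500.0 = 54.85 g
  BaO: 15.21% × 500.0 = 76.05 g
  Na2O: 7.125% × 500.0 = 35.62 g
  ZrO2: 12.56% × 500.0 = 62.80 g
Oxide-by-oxide audit with the batch weights as given, against the basis in use (each sum matches its target mass net of answer rounding effects):
  SiO2: 93.48·0.3272 + 222.4·0.9950 = 251.9 g (target 251.8 g)
  B2O3: 33.32·0.5646 = 18.81 g (target 18.81 g)
  Al2O3: 222.4·0.003000 + 54.40·0.9960 = 54.85 g (target 54.85 g)
  BaO: 97.51·0.7799 = 76.05 g (target 76.05 g)
  Na2O: 80.75·0.4412 = 35.63 g (target 35.62 g)
  ZrO2: 93.48·0.6718 = 62.80 g (target 62.80 g)
Consistency of the glass mass: total batch − LOI = 500.0 g (per-oxide target masses sum to 500.0 g; versus the stated basis of 500.0 g — deltas are rounding alone).
Summing the batch: Σ batch = 581.9 g; Σ batch·LOI gives LOI loss = 81.85 g; yield = glass ÷ total batch = 85.93%.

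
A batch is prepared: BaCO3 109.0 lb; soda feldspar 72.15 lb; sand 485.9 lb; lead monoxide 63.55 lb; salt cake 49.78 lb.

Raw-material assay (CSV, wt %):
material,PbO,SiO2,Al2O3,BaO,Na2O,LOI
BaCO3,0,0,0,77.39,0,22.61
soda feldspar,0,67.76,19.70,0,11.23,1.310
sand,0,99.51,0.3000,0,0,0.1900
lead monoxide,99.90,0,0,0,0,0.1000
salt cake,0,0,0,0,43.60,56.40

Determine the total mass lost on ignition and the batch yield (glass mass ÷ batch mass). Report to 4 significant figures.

LOI loss = 54.65 lb; glass = 725.7 lb; yield = 93.00%

In-progress results appear, rounded to 4 significant digits, on the page — all arithmetic runs at full float precision at every stage — each reported value is rounded only once. Derived quantities (net glass mass, ignition loss, five oxide percentages, yield, the totals) are re-derived in full float precision from the batch weights per 725.7 lb of glass as set out in the question or the answer.
Per-material ignition loss:
  BaCO3: 109.0 × 0.2261 = 24.64 lb
  soda feldspar: 72.15 × 0.01310 = 0.9452 lb
  sand: 485.9 × 0.001900 = 0.9232 lb
  lead monoxide: 63.55 × 0.001000 = 0.06355 lb
  salt cake: 49.78 × 0.5640 = 28.08 lb
Total LOI = 54.65 lb
Glass = batch − LOI = 780.4 − 54.65 = 725.7 lb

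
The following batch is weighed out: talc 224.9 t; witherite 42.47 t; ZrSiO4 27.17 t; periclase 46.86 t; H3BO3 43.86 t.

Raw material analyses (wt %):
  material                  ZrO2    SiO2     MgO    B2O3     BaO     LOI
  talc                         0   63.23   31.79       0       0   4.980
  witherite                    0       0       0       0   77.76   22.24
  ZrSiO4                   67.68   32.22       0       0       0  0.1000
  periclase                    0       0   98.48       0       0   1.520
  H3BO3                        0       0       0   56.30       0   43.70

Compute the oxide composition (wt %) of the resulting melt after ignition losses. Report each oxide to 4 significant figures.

Glass mass = 344.7 t (batch 385.3 − LOI 40.55).
Composition: ZrO2 5.335%, SiO2 43.79%, MgO 34.13%, B2O3 7.163%, BaO 9.580%

All internal work carries full float precision from first step to last. Working values are displayed rounded to four significant digits within the worked lines. Each reported figure takes just one rounding — the derived quantities, including glass mass, yield, the totals, five oxide percentages, LOI, are computed starting from the weights per 344.7 t of glass at full float precision as they appear in the question or the answer.
Oxide masses out of the charge:
  ZrO2: 27.17·0.6768 = 18.39 t
  SiO2: 224.9·0.6323 + 27.17·0.3222 = 151.0 t
  MgO: 224.9·0.3179 + 46.86·0.9848 = 117.6 t
  B2O3: 43.86·0.5630 = 24.69 t
  BaO: 42.47·0.7776 = 33.02 t
LOI: 224.9·0.04980 + 42.47·0.2224 + 27.17·0.001000 + 46.86·0.01520 + 43.86·0.4370 = 40.55 t
Net of LOI, the glass mass = 385.3 − 40.55 = 344.7 t (equal to the oxide-mass sum)
wt %: oxide over glass, times 100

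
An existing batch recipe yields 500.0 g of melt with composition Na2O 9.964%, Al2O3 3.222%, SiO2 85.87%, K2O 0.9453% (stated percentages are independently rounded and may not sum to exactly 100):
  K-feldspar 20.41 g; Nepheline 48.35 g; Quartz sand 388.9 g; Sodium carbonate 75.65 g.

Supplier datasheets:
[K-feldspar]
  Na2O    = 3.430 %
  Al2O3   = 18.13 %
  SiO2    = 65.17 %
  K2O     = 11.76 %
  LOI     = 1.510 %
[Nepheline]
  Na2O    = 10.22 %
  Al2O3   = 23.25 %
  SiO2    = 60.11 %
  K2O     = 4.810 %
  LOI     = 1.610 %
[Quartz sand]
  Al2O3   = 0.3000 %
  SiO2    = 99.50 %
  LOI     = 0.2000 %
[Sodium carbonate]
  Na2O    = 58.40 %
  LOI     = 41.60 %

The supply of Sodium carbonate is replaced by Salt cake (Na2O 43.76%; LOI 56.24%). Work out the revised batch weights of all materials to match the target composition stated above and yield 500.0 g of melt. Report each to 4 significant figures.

Revised batch per 500.0 g melt:
  K-feldspar: 20.41 g
  Nepheline: 48.35 g
  Quartz sand: 388.9 g
  Salt cake: 101.0 g
Total batch = 558.7 g; LOI loss = 58.67 g

All arithmetic maintains full float precision through every step — mid-chain values are printed rounded off to 4 significant figures on the page — exactly one rounding lands on each reported result — the derived quantities are rebuilt at exact precision (net glass mass, the yield, the four compositions, ignition loss, totals) from the weighed amounts for 500.0 g of glass as written in the problem or the answer.
Oxide-by-oxide targets in 500.0 g melt:
  Na2O: 9.964% × 500.0 = 49.82 g
  Al2O3: 3.222% × 500.0 = 16.11 g
  SiO2: 85.87% × 500.0 = 429.4 g
  K2O: 0.9453% × 500.0 = 4.727 g
Checking each oxide sum on the weights just shown, under the basis named above (target by target, the sums agree net of answer rounding effects):
  Na2O: 20.41·0.03430 + 48.35·0.1022 + 101.0·0.4376 = 49.84 g (target 49.82 g)
  Al2O3: 20.41·0.1813 + 48.35·0.2325 + 388.9·0.003000 = 16.11 g (target 16.11 g)
  SiO2: 20.41·0.6517 + 48.35·0.6011 + 388.9·0.9950 = 429.3 g (target 429.4 g)
  K2O: 20.41·0.1176 + 48.35·0.04810 = 4.726 g (target 4.727 g)
Glass-mass closure: batch total minus LOI = 500.0 g (the targets, summed, come to 500.0 g; versus the stated basis of 500.0 g — any gap is answer rounding).
Whole-batch sum: Σ batch = 558.7 g; the LOI term Σ batch·LOI equals 58.67 g; yield = glass ÷ total batch = 89.50%.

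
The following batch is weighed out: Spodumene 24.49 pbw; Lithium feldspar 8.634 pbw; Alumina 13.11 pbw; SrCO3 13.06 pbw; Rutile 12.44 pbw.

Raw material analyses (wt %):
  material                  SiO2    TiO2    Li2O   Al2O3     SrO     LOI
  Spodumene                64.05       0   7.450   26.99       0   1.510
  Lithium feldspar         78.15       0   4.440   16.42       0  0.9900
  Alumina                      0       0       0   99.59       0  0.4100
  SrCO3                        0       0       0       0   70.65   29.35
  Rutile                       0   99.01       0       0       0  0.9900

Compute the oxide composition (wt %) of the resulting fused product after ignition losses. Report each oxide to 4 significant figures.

Glass mass = 67.27 pbw (batch 71.73 − LOI 4.465).
Composition: SiO2 33.35%, TiO2 18.31%, Li2O 3.282%, Al2O3 31.34%, SrO 13.72%

The whole derivation runs at exact precision from start to finish — working values are printed, with 4-significant-digit rounding, within the worked lines; exactly one rounding is applied to every reported figure; the derived quantities (ignition loss, yield, five oxide percentages, totals, net glass mass) are re-derived from the weighed amounts at 67.27 pbw of glass at full float precision as set out in either problem or answer.
What the batch supplies per oxide:
  SiO2: 24.49·0.6405 + 8.634·0.7815 = 22.43 pbw
  TiO2: 12.44·0.9901 = 12.32 pbw
  Li2O: 24.49·0.07450 + 8.634·0.04440 = 2.208 pbw
  Al2O3: 24.49·0.2699 + 8.634·0.1642 + 13.11·0.9959 = 21.08 pbw
  SrO: 13.06·0.7065 = 9.227 pbw
LOI: 24.49·0.01510 + 8.634·0.009900 + 13.11·0.004100 + 13.06·0.2935 + 12.44·0.009900 = 4.465 pbw
batch − LOI leaves glass = 71.73 − 4.465 = 67.27 pbw (matching Σ of the oxides)
percent share: oxide ÷ glass, ×100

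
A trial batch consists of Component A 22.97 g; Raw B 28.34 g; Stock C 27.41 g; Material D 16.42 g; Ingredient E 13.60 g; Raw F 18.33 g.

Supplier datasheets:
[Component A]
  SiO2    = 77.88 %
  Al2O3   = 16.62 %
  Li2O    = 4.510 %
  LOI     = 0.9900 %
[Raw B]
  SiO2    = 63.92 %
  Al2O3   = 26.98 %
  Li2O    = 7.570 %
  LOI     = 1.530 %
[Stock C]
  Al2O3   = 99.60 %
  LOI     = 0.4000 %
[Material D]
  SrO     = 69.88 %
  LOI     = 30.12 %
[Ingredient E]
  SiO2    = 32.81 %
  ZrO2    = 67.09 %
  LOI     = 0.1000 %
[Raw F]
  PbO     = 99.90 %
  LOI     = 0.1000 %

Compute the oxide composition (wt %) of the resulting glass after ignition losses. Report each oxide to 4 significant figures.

The intermediate values are displayed (rounded to 4 significant digits) at each printed step. Exact precision is held all the way through; every reported number takes a single rounding. The derived quantities, which include net glass mass, the totals, the yield, the six compositions, LOI, are re-derived in full float precision, as set out in either problem or answer, starting from the weights on 121.3 g of glass.
Per-oxide mass from batch:
  SiO2: 22.97·0.7788 + 28.34·0.6392 + 13.60·0.3281 = 40.47 g
  PbO: 18.33·0.9990 = 18.31 g
  Al2O3: 22.97·0.1662 + 28.34·0.2698 + 27.41·0.9960 = 38.76 g
  Li2O: 22.97·0.04510 + 28.34·0.07570 = 3.181 g
  ZrO2: 13.60·0.6709 = 9.124 g
  SrO: 16.42·0.6988 = 11.47 g
LOI: 22.97·0.009900 + 28.34·0.01530 + 27.41·0.004000 + 16.42·0.3012 + 13.60·0.001000 + 18.33·0.001000 = 5.748 g
Net of LOI, the glass mass = 127.1 − 5.748 = 121.3 g (equal to the oxide-mass sum)
wt %: oxide over glass, times 100

Glass mass = 121.3 g (batch 127.1 − LOI 5.748).
Composition: SiO2 33.35%, PbO 15.09%, Al2O3 31.95%, Li2O 2.622%, ZrO2 7.521%, SrO 9.458%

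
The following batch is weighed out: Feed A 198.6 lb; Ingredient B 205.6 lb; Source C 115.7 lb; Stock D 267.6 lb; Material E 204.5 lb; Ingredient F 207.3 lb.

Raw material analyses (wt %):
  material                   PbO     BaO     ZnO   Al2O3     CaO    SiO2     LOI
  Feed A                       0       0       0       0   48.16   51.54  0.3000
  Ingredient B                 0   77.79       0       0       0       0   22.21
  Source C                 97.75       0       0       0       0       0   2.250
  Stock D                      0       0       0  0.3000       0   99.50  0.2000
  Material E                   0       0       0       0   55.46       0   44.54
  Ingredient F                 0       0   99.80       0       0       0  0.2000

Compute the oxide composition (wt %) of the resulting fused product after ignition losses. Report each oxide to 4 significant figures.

Glass mass = 1058 lb (batch 1199 − LOI 140.9).
Composition: PbO 10.69%, BaO 15.11%, ZnO 19.55%, Al2O3 0.07585%, CaO 19.75%, SiO2 34.83%

All internal work carries full precision from first step to last. Rounding to 4 significant figures governs every mid-chain value as printed — each reported value is rounded just once — the derived quantities are carried from the weighed amounts at 1058 lb of glass in full precision (yield, totals, glass mass, LOI, six oxide percentages) as they appear in question or answer.
Oxide masses out of the charge:
  PbO: 115.7·0.9775 = 113.1 lb
  BaO: 205.6·0.7779 = 159.9 lb
  ZnO: 207.3·0.9980 = 206.9 lb
  Al2O3: 267.6·0.003000 = 0.8028 lb
  CaO: 198.6·0.4816 + 204.5·0.5546 = 209.1 lb
  SiO2: 198.6·0.5154 + 267.6·0.9950 = 368.6 lb
LOI: 198.6·0.003000 + 205.6·0.2221 + 115.7·0.02250 + 267.6·0.002000 + 204.5·0.4454 + 207.3·0.002000 = 140.9 lb
The glass mass, total less LOI, = 1199 − 140.9 = 1058 lb (the oxide masses sum to this)
each oxide over glass, ×100, is wt %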